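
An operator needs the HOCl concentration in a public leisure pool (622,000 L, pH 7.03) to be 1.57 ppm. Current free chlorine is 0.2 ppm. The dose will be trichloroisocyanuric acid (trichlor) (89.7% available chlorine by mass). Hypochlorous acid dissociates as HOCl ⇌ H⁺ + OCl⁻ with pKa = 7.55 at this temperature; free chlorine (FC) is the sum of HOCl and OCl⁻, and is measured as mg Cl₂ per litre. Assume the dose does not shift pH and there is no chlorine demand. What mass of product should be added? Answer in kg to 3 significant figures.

1.28 kg

[OCl⁻]/[HOCl] = 10^(pH − pKa) = 10^(7.03 − 7.55) = 0.302; fraction as HOCl = 1/(1 + 0.302) = 0.7681.
Free chlorine required for 1.57 ppm HOCl: 1.57 / 0.7681 = 2.044 ppm.
FC to add: 2.044 − 0.2 = 1.844 mg/L as Cl₂.
Cl₂ equivalent: 1.844 mg/L × 622,000 L = 1147 g.
Product at 89.7% available Cl: 1147 / 0.897 = 1279 g.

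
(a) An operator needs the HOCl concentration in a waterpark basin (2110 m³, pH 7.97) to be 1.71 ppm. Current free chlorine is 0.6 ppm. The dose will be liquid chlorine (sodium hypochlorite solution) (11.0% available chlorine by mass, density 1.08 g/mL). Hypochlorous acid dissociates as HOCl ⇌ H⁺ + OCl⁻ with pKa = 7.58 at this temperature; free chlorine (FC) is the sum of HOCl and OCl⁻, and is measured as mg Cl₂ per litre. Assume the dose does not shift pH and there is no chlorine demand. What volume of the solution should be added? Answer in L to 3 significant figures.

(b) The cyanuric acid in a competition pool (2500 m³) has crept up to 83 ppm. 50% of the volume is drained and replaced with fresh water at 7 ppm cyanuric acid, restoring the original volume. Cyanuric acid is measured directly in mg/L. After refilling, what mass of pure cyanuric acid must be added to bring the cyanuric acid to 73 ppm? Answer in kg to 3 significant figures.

(a) Volume: 2110 m³ = 2,110,000 L.
(a) [OCl⁻]/[HOCl] = 10^(pH − pKa) = 10^(7.97 − 7.58) = 2.455; fraction as HOCl = 1/(1 + 2.455) = 0.2895.
(a) Free chlorine required for 1.71 ppm HOCl: 1.71 / 0.2895 = 5.908 ppm.
(a) FC to add: 5.908 − 0.6 = 5.308 mg/L as Cl₂.
(a) Cl₂ equivalent: 5.308 mg/L × 2,110,000 L = 11,200 g.
(a) Product at 11.0% available Cl: 11,200 / 0.11 = 101,800 g.
(a) Volume: 101,800 g ÷ 1.08 g/mL = 94,270 mL.

(b) Volume: 2500 m³ = 2,500,000 L.
(b) After draining 50% and refilling: 83 × 0.50 + 7 × 0.50 = 45 ppm.
(b) Deficit to target: 73 − 45 = 28 mg/L.
(b) Mass: 28 mg/L × 2,500,000 L = 70,000 g cyanuric acid.

(a) 94.3 L; (b) 70.0 kg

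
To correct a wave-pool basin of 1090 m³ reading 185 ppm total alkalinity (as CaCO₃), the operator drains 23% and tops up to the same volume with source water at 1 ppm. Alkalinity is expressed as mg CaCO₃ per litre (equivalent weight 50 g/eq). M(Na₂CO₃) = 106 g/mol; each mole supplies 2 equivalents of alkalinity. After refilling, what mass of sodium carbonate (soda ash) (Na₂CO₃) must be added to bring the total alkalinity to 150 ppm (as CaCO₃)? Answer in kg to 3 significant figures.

8.46 kg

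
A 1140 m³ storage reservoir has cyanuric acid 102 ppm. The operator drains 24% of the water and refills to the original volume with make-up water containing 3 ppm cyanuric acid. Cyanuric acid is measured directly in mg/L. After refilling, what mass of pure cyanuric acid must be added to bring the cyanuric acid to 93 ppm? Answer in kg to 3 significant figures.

16.8 kg

Volume: 1140 m³ = 1,140,000 L.
After draining 24% and refilling: 102 × 0.76 + 3 × 0.24 = 78.24 ppm.
Deficit to target: 93 − 78.24 = 14.76 mg/L.
Mass: 14.76 mg/L × 1,140,000 L = 16,830 g cyanuric acid.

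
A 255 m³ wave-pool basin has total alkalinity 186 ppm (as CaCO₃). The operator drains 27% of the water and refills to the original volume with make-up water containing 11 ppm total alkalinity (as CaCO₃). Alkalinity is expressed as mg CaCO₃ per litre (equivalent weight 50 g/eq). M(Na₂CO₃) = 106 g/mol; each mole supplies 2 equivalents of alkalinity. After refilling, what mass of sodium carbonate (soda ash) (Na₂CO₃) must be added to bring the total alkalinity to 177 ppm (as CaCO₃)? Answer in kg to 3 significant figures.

10.3 kg

Volume: 255 m³ = 255,000 L.
After draining 27% and refilling: 186 × 0.73 + 11 × 0.27 = 138.75 ppm.
Deficit to target: 177 − 138.75 = 38.25 mg/L.
As CaCO₃: 38.25 mg/L × 255,000 L = 9754 g; ÷ 50 g/eq ÷ 2 = 97.54 mol Na₂CO₃.
Mass: 97.54 × 106 = 10,340 g.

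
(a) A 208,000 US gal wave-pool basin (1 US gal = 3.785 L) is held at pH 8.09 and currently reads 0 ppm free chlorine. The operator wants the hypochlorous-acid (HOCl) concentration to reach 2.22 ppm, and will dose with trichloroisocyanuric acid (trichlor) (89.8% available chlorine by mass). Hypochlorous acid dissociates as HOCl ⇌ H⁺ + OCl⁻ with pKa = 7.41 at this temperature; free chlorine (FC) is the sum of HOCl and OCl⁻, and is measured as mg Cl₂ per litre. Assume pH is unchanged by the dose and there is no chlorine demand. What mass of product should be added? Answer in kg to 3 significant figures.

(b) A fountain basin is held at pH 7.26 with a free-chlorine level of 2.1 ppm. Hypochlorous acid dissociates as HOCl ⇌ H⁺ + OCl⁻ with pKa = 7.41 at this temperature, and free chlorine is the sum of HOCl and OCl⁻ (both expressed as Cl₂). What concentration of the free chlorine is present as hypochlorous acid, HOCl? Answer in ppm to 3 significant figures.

(a) 11.3 kg; (b) 1.23 ppm

(a) Volume: 208,000 US gal × 3.785 L/gal = 787,280 L.
(a) [OCl⁻]/[HOCl] = 10^(pH − pKa) = 10^(8.09 − 7.41) = 4.786; fraction as HOCl = 1/(1 + 4.786) = 0.1728.
(a) Free chlorine required for 2.22 ppm HOCl: 2.22 / 0.1728 = 12.85 ppm.
(a) FC to add: 12.85 − 0 = 12.85 mg/L as Cl₂.
(a) Cl₂ equivalent: 12.85 mg/L × 787,280 L = 10,110 g.
(a) Product at 89.8% available Cl: 10,110 / 0.898 = 11,260 g.

(b) [OCl⁻]/[HOCl] = 10^(pH − pKa) = 10^(7.26 − 7.41) = 10^-0.15 = 0.7079.
(b) Fraction as HOCl = 1 / (1 + 0.7079) = 0.5855.
(b) HOCl = 0.5855 × 2.1 ppm = 1.23 ppm.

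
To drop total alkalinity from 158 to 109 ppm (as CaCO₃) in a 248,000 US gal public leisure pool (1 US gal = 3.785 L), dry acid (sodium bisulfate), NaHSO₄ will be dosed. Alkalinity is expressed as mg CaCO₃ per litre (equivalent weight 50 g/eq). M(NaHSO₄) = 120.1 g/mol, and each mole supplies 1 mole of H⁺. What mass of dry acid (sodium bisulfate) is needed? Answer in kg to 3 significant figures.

110 kg

Volume: 248,000 US gal × 3.785 L/gal = 938,680 L.
Alkalinity to neutralize: (158 − 109) = 49 mg/L as CaCO₃ × 938,680 L = 46,000 g as CaCO₃.
Equivalents of H⁺ required: 46,000 ÷ 50 g/eq = 919.9 eq = 919.9 mol NaHSO₄.
Mass of NaHSO₄: 919.9 × 120.1 = 110,500 g.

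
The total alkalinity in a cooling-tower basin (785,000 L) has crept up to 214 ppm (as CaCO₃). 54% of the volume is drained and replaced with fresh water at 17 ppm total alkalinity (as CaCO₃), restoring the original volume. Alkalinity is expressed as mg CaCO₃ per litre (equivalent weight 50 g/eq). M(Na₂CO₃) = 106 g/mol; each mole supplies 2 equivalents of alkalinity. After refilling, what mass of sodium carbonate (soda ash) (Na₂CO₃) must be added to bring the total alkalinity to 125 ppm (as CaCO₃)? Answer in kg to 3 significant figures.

After draining 54% and refilling: 214 × 0.46 + 17 × 0.54 = 107.62 ppm.
Deficit to target: 125 − 107.62 = 17.38 mg/L.
As CaCO₃: 17.38 mg/L × 785,000 L = 13,640 g; ÷ 50 g/eq ÷ 2 = 136.4 mol Na₂CO₃.
Mass: 136.4 × 106 = 14,460 g.

14.5 kg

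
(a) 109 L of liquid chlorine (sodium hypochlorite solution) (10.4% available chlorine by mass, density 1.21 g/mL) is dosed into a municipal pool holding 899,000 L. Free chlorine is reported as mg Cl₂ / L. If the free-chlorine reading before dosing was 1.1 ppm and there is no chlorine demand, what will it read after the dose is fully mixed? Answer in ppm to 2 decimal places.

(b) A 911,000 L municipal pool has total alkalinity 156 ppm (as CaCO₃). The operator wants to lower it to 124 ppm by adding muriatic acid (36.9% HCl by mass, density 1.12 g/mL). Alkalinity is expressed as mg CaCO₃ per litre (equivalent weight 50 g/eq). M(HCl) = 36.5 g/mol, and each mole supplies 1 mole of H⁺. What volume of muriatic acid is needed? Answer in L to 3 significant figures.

(a) Mass of solution: 109 L × 1000 mL/L × 1.21 g/mL = 131,900 g.
(a) Available chlorine delivered: 131,900 g × 0.104 = 13,720 g as Cl₂.
(a) Concentration rise: 13,720 g / 899,000 L = 15.26 mg/L = 15.26 ppm.
(a) Final FC: 1.1 + 15.26 = 16.36 ppm.

(b) Alkalinity to neutralize: (156 − 124) = 32 mg/L as CaCO₃ × 911,000 L = 29,150 g as CaCO₃.
(b) Equivalents of H⁺ required: 29,150 ÷ 50 g/eq = 583 eq = 583 mol HCl.
(b) Mass of HCl: 583 × 36.5 = 21,280 g.
(b) Mass of 36.9% solution: 21,280 / 0.369 = 57,670 g.
(b) Volume: 57,670 g ÷ 1.12 g/mL = 51,490 mL.

(a) 16.36 ppm; (b) 51.5 L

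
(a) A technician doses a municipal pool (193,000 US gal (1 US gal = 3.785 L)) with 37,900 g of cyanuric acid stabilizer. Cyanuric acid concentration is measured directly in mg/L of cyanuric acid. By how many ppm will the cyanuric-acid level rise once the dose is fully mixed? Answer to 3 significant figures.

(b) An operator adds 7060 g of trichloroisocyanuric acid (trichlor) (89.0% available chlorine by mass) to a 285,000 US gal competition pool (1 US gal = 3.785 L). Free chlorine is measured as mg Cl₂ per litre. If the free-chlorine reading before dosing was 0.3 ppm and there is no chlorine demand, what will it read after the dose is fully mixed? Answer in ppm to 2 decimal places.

(a) Volume: 193,000 US gal × 3.785 L/gal = 730,505 L.
(a) Rise: 37,900 g / 730,505 L × 1000 = 51.88 mg/L.

(b) Volume: 285,000 US gal × 3.785 L/gal = 1,078,725 L.
(b) Available chlorine delivered: 7060 g × 0.89 = 6283 g as Cl₂.
(b) Concentration rise: 6283 g / 1,078,725 L = 5.825 mg/L = 5.82 ppm.
(b) Final FC: 0.3 + 5.82 = 6.12 ppm.

(a) 51.9 ppm; (b) 6.12 ppm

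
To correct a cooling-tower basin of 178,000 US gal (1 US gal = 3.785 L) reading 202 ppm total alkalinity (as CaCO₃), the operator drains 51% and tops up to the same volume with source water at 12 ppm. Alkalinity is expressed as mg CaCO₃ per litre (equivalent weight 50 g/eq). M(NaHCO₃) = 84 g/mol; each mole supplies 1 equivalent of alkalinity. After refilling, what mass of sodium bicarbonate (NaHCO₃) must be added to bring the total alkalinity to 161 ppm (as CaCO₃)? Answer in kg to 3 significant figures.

63.3 kg

Volume: 178,000 US gal × 3.785 L/gal = 673,730 L.
After draining 51% and refilling: 202 × 0.49 + 12 × 0.51 = 105.1 ppm.
Deficit to target: 161 − 105.1 = 55.9 mg/L.
As CaCO₃: 55.9 mg/L × 673,730 L = 37,660 g; ÷ 50 g/eq ÷ 1 = 753.2 mol NaHCO₃.
Mass: 753.2 × 84 = 63,270 g.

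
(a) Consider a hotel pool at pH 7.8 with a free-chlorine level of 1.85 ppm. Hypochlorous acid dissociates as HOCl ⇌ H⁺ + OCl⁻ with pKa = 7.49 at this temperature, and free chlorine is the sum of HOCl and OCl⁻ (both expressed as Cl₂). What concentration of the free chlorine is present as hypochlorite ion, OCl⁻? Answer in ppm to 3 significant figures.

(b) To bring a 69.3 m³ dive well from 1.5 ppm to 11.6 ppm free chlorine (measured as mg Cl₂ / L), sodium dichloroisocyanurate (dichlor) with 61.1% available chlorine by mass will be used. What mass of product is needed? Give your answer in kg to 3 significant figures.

(a) [OCl⁻]/[HOCl] = 10^(pH − pKa) = 10^(7.8 − 7.49) = 10^0.31 = 2.042.
(a) Fraction as HOCl = 1 / (1 + 2.042) = 0.3288.
(a) OCl⁻ = (1 − 0.3288) × 1.85 ppm = 1.242 ppm.

(b) Volume: 69.3 m³ = 69,300 L.
(b) Chlorine deficit: 11.6 − 1.5 = 10.1 ppm = 10.1 mg/L as Cl₂.
(b) Cl₂ equivalent needed: 10.1 mg/L × 69,300 L = 699,900 mg = 699.9 g.
(b) Product at 61.1% available chlorine: 699.9 / 0.611 = 1146 g.

(a) 1.24 ppm; (b) 1.15 kg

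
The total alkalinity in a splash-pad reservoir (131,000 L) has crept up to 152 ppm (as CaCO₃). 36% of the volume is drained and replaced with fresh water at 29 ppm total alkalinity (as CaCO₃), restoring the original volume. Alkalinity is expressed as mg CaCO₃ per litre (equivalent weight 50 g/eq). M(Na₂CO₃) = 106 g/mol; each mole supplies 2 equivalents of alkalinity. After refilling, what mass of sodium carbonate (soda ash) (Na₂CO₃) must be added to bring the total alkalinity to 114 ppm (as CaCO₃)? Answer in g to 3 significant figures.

After draining 36% and refilling: 152 × 0.64 + 29 × 0.36 = 107.72 ppm.
Deficit to target: 114 − 107.72 = 6.28 mg/L.
As CaCO₃: 6.28 mg/L × 131,000 L = 822.7 g; ÷ 50 g/eq ÷ 2 = 8.227 mol Na₂CO₃.
Mass: 8.227 × 106 = 872 g.

872 g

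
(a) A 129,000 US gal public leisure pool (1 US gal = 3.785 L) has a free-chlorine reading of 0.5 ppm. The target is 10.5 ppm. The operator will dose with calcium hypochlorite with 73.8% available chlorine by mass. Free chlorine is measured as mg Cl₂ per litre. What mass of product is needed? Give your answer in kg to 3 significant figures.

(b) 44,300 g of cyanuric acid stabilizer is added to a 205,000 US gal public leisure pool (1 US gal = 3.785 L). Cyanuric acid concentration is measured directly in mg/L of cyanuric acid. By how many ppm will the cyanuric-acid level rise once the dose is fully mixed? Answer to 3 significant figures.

(a) 6.62 kg; (b) 57.1 ppm

(a) Volume: 129,000 US gal × 3.785 L/gal = 488,265 L.
(a) Chlorine deficit: 10.5 − 0.5 = 10 ppm = 10 mg/L as Cl₂.
(a) Cl₂ equivalent needed: 10 mg/L × 488,265 L = 4,883,000 mg = 4883 g.
(a) Product at 73.8% available chlorine: 4883 / 0.738 = 6616 g.

(b) Volume: 205,000 US gal × 3.785 L/gal = 775,925 L.
(b) Rise: 44,300 g / 775,925 L × 1000 = 57.09 mg/L.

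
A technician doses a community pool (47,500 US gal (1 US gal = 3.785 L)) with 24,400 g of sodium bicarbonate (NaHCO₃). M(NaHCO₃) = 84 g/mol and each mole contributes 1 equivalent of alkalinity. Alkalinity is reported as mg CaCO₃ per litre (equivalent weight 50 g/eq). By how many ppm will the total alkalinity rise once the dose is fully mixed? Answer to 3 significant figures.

80.8 ppm

Volume: 47,500 US gal × 3.785 L/gal = 179,788 L.
Moles of NaHCO₃: 24,400 g ÷ 84 g/mol = 290.5 mol → 290.5 eq of alkalinity.
As CaCO₃: 290.5 eq × 50 g/eq = 14,520 g.
Rise: 14,520 g / 179,788 L × 1000 = 80.78 mg/L.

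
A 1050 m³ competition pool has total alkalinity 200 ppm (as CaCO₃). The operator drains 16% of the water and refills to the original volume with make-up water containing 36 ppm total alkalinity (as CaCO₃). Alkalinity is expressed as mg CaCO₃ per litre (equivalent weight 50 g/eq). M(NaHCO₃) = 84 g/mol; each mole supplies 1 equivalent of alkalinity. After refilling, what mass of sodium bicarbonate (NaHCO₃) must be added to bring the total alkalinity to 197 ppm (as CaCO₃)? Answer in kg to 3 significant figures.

41.0 kg

Volume: 1050 m³ = 1,050,000 L.
After draining 16% and refilling: 200 × 0.84 + 36 × 0.16 = 173.76 ppm.
Deficit to target: 197 − 173.76 = 23.24 mg/L.
As CaCO₃: 23.24 mg/L × 1,050,000 L = 24,400 g; ÷ 50 g/eq ÷ 1 = 488 mol NaHCO₃.
Mass: 488 × 84 = 41,000 g.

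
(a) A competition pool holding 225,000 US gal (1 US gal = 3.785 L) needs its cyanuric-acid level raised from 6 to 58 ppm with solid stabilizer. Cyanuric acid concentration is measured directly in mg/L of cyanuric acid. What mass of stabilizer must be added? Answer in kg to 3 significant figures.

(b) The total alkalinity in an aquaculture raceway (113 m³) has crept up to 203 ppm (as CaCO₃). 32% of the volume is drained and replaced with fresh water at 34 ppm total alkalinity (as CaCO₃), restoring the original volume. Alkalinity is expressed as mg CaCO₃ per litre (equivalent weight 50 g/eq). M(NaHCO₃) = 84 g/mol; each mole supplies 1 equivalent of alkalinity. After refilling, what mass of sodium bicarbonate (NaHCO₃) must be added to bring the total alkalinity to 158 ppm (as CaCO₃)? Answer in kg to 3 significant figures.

(a) Volume: 225,000 US gal × 3.785 L/gal = 851,625 L.
(a) CYA to add: (58 − 6) = 52 mg/L × 851,625 L = 44,280 g cyanuric acid.

(b) Volume: 113 m³ = 113,000 L.
(b) After draining 32% and refilling: 203 × 0.68 + 34 × 0.32 = 148.92 ppm.
(b) Deficit to target: 158 − 148.92 = 9.08 mg/L.
(b) As CaCO₃: 9.08 mg/L × 113,000 L = 1026 g; ÷ 50 g/eq ÷ 1 = 20.52 mol NaHCO₃.
(b) Mass: 20.52 × 84 = 1724 g.

(a) 44.3 kg; (b) 1.72 kg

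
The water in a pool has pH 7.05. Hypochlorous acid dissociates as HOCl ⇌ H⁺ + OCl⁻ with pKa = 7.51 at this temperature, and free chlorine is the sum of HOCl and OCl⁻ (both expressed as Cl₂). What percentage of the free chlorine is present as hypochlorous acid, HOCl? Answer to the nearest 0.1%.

74.3%

[OCl⁻]/[HOCl] = 10^(pH − pKa) = 10^(7.05 − 7.51) = 10^-0.46 = 0.3467.
Fraction as HOCl = 1 / (1 + 0.3467) = 0.7425.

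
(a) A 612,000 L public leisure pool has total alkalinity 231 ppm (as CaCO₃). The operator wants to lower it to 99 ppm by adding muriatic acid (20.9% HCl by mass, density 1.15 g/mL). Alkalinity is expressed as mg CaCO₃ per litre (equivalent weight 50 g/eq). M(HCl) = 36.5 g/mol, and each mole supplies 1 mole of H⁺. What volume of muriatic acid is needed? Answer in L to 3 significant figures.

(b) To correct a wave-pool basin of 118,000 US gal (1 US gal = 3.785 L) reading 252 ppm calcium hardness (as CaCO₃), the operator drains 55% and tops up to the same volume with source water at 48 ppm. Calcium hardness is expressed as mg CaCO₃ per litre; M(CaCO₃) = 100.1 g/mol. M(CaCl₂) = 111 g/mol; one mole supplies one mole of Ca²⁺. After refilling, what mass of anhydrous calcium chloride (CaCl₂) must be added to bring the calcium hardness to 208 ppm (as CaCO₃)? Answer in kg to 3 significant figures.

(a) 245 L; (b) 33.8 kg

(a) Alkalinity to neutralize: (231 − 99) = 132 mg/L as CaCO₃ × 612,000 L = 80,780 g as CaCO₃.
(a) Equivalents of H⁺ required: 80,780 ÷ 50 g/eq = 1616 eq = 1616 mol HCl.
(a) Mass of HCl: 1616 × 36.5 = 58,970 g.
(a) Mass of 20.9% solution: 58,970 / 0.209 = 282,200 g.
(a) Volume: 282,200 g ÷ 1.15 g/mL = 245,400 mL.

(b) Volume: 118,000 US gal × 3.785 L/gal = 446,630 L.
(b) After draining 55% and refilling: 252 × 0.45 + 48 × 0.55 = 139.8 ppm.
(b) Deficit to target: 208 − 139.8 = 68.2 mg/L.
(b) As CaCO₃: 68.2 mg/L × 446,630 L = 30,460 g; ÷ 100.1 = 304.3 mol Ca²⁺.
(b) Mass: 304.3 × 111 = 33,780 g.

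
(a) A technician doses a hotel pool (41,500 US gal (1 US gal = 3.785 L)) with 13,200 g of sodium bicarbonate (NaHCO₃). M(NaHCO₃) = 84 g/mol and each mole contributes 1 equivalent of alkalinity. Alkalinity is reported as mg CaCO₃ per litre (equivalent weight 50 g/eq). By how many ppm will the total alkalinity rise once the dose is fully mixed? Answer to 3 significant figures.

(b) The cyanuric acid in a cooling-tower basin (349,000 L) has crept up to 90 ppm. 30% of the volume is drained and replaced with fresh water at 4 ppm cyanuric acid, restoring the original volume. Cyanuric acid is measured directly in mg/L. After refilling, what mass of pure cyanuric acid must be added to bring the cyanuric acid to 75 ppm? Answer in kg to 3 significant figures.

(a) Volume: 41,500 US gal × 3.785 L/gal = 157,078 L.
(a) Moles of NaHCO₃: 13,200 g ÷ 84 g/mol = 157.1 mol → 157.1 eq of alkalinity.
(a) As CaCO₃: 157.1 eq × 50 g/eq = 7857 g.
(a) Rise: 7857 g / 157,078 L × 1000 = 50.02 mg/L.

(b) After draining 30% and refilling: 90 × 0.70 + 4 × 0.30 = 64.2 ppm.
(b) Deficit to target: 75 − 64.2 = 10.8 mg/L.
(b) Mass: 10.8 mg/L × 349,000 L = 3769 g cyanuric acid.

(a) 50.0 ppm; (b) 3.77 kg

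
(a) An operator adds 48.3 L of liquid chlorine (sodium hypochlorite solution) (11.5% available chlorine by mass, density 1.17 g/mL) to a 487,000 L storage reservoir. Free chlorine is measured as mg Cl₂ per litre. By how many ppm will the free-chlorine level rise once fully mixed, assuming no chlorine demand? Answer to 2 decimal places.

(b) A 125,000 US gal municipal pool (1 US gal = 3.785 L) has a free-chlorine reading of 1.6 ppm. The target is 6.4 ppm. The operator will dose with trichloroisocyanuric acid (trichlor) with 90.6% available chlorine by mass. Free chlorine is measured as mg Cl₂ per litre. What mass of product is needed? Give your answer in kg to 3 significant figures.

(a) 13.34 ppm; (b) 2.51 kg

(a) Mass of solution: 48.3 L × 1000 mL/L × 1.17 g/mL = 56,510 g.
(a) Available chlorine delivered: 56,510 g × 0.115 = 6499 g as Cl₂.
(a) Concentration rise: 6499 g / 487,000 L = 13.34 mg/L = 13.34 ppm.

(b) Volume: 125,000 US gal × 3.785 L/gal = 473,125 L.
(b) Chlorine deficit: 6.4 − 1.6 = 4.8 ppm = 4.8 mg/L as Cl₂.
(b) Cl₂ equivalent needed: 4.8 mg/L × 473,125 L = 2,271,000 mg = 2271 g.
(b) Product at 90.6% available chlorine: 2271 / 0.906 = 2507 g.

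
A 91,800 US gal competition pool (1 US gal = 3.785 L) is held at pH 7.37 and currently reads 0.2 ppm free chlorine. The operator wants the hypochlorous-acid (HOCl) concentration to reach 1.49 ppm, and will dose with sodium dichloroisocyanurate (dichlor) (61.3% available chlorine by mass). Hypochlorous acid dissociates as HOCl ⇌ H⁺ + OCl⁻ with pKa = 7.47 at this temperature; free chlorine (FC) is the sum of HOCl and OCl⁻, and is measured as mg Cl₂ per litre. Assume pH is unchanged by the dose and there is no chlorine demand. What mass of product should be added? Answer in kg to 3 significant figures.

1.40 kg

Volume: 91,800 US gal × 3.785 L/gal = 347,463 L.
[OCl⁻]/[HOCl] = 10^(pH − pKa) = 10^(7.37 − 7.47) = 0.7943; fraction as HOCl = 1/(1 + 0.7943) = 0.5573.
Free chlorine required for 1.49 ppm HOCl: 1.49 / 0.5573 = 2.674 ppm.
FC to add: 2.674 − 0.2 = 2.474 mg/L as Cl₂.
Cl₂ equivalent: 2.474 mg/L × 347,463 L = 859.5 g.
Product at 61.3% available Cl: 859.5 / 0.613 = 1402 g.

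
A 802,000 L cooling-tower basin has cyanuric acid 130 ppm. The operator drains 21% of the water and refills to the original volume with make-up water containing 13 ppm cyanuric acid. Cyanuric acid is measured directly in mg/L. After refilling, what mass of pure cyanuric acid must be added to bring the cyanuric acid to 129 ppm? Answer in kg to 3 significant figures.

After draining 21% and refilling: 130 × 0.79 + 13 × 0.21 = 105.43 ppm.
Deficit to target: 129 − 105.43 = 23.57 mg/L.
Mass: 23.57 mg/L × 802,000 L = 18,900 g cyanuric acid.

18.9 kg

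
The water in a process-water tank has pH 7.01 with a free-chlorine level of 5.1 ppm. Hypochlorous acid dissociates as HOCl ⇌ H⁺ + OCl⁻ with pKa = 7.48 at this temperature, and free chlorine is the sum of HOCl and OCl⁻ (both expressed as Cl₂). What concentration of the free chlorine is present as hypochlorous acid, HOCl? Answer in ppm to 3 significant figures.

3.81 ppm

[OCl⁻]/[HOCl] = 10^(pH − pKa) = 10^(7.01 − 7.48) = 10^-0.47 = 0.3388.
Fraction as HOCl = 1 / (1 + 0.3388) = 0.7469.
HOCl = 0.7469 × 5.1 ppm = 3.809 ppm.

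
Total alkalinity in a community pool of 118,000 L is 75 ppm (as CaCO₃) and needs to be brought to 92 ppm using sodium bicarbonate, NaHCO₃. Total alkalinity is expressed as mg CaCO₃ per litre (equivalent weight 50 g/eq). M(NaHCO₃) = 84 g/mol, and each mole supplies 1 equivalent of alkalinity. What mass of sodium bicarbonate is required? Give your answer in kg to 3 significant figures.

3.37 kg

Alkalinity to add: (92 − 75) = 17 mg/L as CaCO₃ × 118,000 L = 2006 g as CaCO₃.
Equivalents: 2006 g ÷ 50 g/eq = 40.12 eq.
NaHCO₃ supplies 1 eq per mole → 40.12 mol.
Mass: 40.12 mol × 84 g/mol = 3370 g.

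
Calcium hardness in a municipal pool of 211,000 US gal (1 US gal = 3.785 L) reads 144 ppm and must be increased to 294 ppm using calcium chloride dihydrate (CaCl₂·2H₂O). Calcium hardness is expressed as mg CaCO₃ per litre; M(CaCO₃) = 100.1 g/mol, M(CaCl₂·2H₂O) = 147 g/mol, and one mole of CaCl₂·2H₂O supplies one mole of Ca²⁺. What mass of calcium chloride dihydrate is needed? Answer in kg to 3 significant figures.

Volume: 211,000 US gal × 3.785 L/gal = 798,635 L.
Hardness to add: (294 − 144) = 150 mg/L as CaCO₃ × 798,635 L = 119,800 g as CaCO₃.
Moles of Ca²⁺ (1 mol Ca²⁺ ≡ 1 mol CaCO₃): 119,800 / 100.1 g/mol = 1197 mol.
Mass of CaCl₂·2H₂O: 1197 × 147 = 175,900 g.

176 kg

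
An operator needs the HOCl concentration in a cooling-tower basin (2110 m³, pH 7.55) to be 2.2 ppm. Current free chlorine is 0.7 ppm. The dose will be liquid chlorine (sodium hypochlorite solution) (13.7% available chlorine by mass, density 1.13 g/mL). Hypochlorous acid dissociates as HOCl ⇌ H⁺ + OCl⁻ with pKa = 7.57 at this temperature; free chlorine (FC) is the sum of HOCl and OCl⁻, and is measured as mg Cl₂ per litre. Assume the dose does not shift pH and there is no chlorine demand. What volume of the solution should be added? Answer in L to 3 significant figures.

49.1 L

Volume: 2110 m³ = 2,110,000 L.
[OCl⁻]/[HOCl] = 10^(pH − pKa) = 10^(7.55 − 7.57) = 0.955; fraction as HOCl = 1/(1 + 0.955) = 0.5115.
Free chlorine required for 2.2 ppm HOCl: 2.2 / 0.5115 = 4.301 ppm.
FC to add: 4.301 − 0.7 = 3.601 mg/L as Cl₂.
Cl₂ equivalent: 3.601 mg/L × 2,110,000 L = 7598 g.
Product at 13.7% available Cl: 7598 / 0.137 = 55,460 g.
Volume: 55,460 g ÷ 1.13 g/mL = 49,080 mL.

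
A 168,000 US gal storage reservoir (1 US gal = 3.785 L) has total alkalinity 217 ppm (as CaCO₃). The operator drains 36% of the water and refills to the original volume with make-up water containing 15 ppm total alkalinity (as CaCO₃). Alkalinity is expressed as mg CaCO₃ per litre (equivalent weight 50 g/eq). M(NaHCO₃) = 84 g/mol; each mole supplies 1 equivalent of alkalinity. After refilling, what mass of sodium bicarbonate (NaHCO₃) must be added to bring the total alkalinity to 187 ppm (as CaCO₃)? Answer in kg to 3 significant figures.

Volume: 168,000 US gal × 3.785 L/gal = 635,880 L.
After draining 36% and refilling: 217 × 0.64 + 15 × 0.36 = 144.28 ppm.
Deficit to target: 187 − 144.28 = 42.72 mg/L.
As CaCO₃: 42.72 mg/L × 635,880 L = 27,160 g; ÷ 50 g/eq ÷ 1 = 543.3 mol NaHCO₃.
Mass: 543.3 × 84 = 45,640 g.

45.6 kg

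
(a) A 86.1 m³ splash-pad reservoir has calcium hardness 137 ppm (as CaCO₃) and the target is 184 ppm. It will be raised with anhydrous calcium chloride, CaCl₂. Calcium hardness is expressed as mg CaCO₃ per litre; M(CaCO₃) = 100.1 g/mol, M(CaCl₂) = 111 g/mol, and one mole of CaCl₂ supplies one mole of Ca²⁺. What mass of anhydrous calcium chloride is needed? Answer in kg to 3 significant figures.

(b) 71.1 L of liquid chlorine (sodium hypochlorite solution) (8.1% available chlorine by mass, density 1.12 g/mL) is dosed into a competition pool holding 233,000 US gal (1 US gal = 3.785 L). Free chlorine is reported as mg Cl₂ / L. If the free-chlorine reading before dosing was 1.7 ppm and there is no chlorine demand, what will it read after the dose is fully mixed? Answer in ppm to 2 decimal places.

(a) Volume: 86.1 m³ = 86,100 L.
(a) Hardness to add: (184 − 137) = 47 mg/L as CaCO₃ × 86,100 L = 4047 g as CaCO₃.
(a) Moles of Ca²⁺ (1 mol Ca²⁺ ≡ 1 mol CaCO₃): 4047 / 100.1 g/mol = 40.43 mol.
(a) Mass of CaCl₂: 40.43 × 111 = 4487 g.

(b) Volume: 233,000 US gal × 3.785 L/gal = 881,905 L.
(b) Mass of solution: 71.1 L × 1000 mL/L × 1.12 g/mL = 79,630 g.
(b) Available chlorine delivered: 79,630 g × 0.081 = 6450 g as Cl₂.
(b) Concentration rise: 6450 g / 881,905 L = 7.314 mg/L = 7.31 ppm.
(b) Final FC: 1.7 + 7.31 = 9.01 ppm.

(a) 4.49 kg; (b) 9.01 ppm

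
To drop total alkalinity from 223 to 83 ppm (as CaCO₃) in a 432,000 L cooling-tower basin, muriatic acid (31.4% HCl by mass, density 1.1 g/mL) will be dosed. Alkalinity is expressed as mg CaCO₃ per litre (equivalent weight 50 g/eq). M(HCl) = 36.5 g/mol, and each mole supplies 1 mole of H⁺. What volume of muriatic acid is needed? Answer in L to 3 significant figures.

128 L

Alkalinity to neutralize: (223 − 83) = 140 mg/L as CaCO₃ × 432,000 L = 60,480 g as CaCO₃.
Equivalents of H⁺ required: 60,480 ÷ 50 g/eq = 1210 eq = 1210 mol HCl.
Mass of HCl: 1210 × 36.5 = 44,150 g.
Mass of 31.4% solution: 44,150 / 0.314 = 140,600 g.
Volume: 140,600 g ÷ 1.1 g/mL = 127,800 mL.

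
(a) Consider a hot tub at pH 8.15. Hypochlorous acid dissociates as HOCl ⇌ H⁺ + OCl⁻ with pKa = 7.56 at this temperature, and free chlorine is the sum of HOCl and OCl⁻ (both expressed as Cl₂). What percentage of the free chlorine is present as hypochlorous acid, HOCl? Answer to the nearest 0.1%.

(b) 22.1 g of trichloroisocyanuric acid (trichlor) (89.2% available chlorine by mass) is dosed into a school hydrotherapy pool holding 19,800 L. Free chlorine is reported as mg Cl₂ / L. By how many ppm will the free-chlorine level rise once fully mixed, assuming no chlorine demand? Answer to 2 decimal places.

(a) 20.4%; (b) 1.00 ppm

(a) [OCl⁻]/[HOCl] = 10^(pH − pKa) = 10^(8.15 − 7.56) = 10^0.59 = 3.89.
(a) Fraction as HOCl = 1 / (1 + 3.89) = 0.2045.

(b) Available chlorine delivered: 22.1 g × 0.892 = 19.71 g as Cl₂.
(b) Concentration rise: 19.71 g / 19,800 L = 0.9956 mg/L = 1.00 ppm.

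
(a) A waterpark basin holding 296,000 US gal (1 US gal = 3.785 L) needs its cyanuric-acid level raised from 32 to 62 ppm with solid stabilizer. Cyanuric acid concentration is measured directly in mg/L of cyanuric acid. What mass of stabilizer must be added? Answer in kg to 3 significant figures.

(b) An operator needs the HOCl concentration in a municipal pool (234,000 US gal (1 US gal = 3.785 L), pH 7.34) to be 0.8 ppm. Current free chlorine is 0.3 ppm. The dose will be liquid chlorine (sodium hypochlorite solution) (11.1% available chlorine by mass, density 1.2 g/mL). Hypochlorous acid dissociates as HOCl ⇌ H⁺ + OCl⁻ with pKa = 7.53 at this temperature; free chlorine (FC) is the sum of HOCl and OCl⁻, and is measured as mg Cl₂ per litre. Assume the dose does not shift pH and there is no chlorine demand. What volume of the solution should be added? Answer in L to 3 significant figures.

(a) Volume: 296,000 US gal × 3.785 L/gal = 1,120,360 L.
(a) CYA to add: (62 − 32) = 30 mg/L × 1,120,360 L = 33,610 g cyanuric acid.

(b) Volume: 234,000 US gal × 3.785 L/gal = 885,690 L.
(b) [OCl⁻]/[HOCl] = 10^(pH − pKa) = 10^(7.34 − 7.53) = 0.6457; fraction as HOCl = 1/(1 + 0.6457) = 0.6077.
(b) Free chlorine required for 0.8 ppm HOCl: 0.8 / 0.6077 = 1.317 ppm.
(b) FC to add: 1.317 − 0.3 = 1.017 mg/L as Cl₂.
(b) Cl₂ equivalent: 1.017 mg/L × 885,690 L = 900.3 g.
(b) Product at 11.1% available Cl: 900.3 / 0.111 = 8111 g.
(b) Volume: 8111 g ÷ 1.2 g/mL = 6759 mL.

(a) 33.6 kg; (b) 6.76 L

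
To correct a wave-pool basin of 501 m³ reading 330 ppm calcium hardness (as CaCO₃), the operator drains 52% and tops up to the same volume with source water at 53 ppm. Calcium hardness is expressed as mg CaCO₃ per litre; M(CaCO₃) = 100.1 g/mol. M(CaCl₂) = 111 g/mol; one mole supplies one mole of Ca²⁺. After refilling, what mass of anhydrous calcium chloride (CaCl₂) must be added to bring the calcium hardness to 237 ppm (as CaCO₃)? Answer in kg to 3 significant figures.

28.4 kg

Volume: 501 m³ = 501,000 L.
After draining 52% and refilling: 330 × 0.48 + 53 × 0.52 = 185.96 ppm.
Deficit to target: 237 − 185.96 = 51.04 mg/L.
As CaCO₃: 51.04 mg/L × 501,000 L = 25,570 g; ÷ 100.1 = 255.5 mol Ca²⁺.
Mass: 255.5 × 111 = 28,360 g.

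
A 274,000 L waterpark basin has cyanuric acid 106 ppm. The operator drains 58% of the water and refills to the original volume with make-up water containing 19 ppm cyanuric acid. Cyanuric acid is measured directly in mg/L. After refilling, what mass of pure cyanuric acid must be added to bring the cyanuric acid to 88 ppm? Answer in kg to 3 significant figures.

8.89 kg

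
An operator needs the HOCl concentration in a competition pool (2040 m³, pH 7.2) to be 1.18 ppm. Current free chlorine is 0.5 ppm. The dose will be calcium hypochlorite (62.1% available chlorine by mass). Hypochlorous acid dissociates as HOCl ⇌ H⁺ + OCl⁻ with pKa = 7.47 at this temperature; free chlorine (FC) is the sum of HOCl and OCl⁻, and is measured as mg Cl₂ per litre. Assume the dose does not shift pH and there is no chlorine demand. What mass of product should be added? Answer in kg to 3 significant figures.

4.32 kg

Volume: 2040 m³ = 2,040,000 L.
[OCl⁻]/[HOCl] = 10^(pH − pKa) = 10^(7.2 − 7.47) = 0.537; fraction as HOCl = 1/(1 + 0.537) = 0.6506.
Free chlorine required for 1.18 ppm HOCl: 1.18 / 0.6506 = 1.814 ppm.
FC to add: 1.814 − 0.5 = 1.314 mg/L as Cl₂.
Cl₂ equivalent: 1.314 mg/L × 2,040,000 L = 2680 g.
Product at 62.1% available Cl: 2680 / 0.621 = 4316 g.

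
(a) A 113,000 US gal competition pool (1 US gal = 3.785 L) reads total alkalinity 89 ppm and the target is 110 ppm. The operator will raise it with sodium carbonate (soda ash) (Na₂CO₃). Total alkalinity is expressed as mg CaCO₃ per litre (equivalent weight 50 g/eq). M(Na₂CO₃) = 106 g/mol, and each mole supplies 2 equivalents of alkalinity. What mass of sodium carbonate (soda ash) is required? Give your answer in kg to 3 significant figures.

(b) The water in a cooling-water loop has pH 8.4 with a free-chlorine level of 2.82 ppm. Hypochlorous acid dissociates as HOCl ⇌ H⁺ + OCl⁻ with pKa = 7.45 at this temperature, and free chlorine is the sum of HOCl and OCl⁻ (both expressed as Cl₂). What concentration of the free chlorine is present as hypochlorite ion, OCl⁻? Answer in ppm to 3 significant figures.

(a) Volume: 113,000 US gal × 3.785 L/gal = 427,705 L.
(a) Alkalinity to add: (110 − 89) = 21 mg/L as CaCO₃ × 427,705 L = 8982 g as CaCO₃.
(a) Equivalents: 8982 g ÷ 50 g/eq = 179.6 eq.
(a) Each mole of Na₂CO₃ supplies 2 eq, so 179.6 / 2 = 89.82 mol.
(a) Mass: 89.82 mol × 106 g/mol = 9521 g.

(b) [OCl⁻]/[HOCl] = 10^(pH − pKa) = 10^(8.4 − 7.45) = 10^0.95 = 8.913.
(b) Fraction as HOCl = 1 / (1 + 8.913) = 0.1009.
(b) OCl⁻ = (1 − 0.1009) × 2.82 ppm = 2.536 ppm.

(a) 9.52 kg; (b) 2.54 ppm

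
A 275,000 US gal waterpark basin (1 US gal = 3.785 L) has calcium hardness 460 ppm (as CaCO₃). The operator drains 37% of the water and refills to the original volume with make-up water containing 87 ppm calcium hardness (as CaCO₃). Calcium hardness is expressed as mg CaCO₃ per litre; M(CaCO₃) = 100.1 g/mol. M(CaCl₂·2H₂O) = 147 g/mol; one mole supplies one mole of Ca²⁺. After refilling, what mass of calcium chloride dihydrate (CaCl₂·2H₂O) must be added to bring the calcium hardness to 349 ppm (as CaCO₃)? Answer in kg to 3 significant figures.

41.3 kg

Volume: 275,000 US gal × 3.785 L/gal = 1,040,875 L.
After draining 37% and refilling: 460 × 0.63 + 87 × 0.37 = 321.99 ppm.
Deficit to target: 349 − 321.99 = 27.01 mg/L.
As CaCO₃: 27.01 mg/L × 1,040,875 L = 28,110 g; ÷ 100.1 = 280.9 mol Ca²⁺.
Mass: 280.9 × 147 = 41,290 g.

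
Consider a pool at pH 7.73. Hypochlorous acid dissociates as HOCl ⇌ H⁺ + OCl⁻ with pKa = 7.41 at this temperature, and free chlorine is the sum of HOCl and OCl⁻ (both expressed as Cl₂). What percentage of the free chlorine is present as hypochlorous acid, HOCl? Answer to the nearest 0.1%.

32.4%

[OCl⁻]/[HOCl] = 10^(pH − pKa) = 10^(7.73 − 7.41) = 10^0.32 = 2.089.
Fraction as HOCl = 1 / (1 + 2.089) = 0.3237.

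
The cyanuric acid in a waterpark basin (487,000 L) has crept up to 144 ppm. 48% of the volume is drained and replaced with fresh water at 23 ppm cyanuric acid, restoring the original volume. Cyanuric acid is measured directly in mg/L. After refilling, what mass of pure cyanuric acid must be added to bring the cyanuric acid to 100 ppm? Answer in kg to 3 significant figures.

6.86 kg

After draining 48% and refilling: 144 × 0.52 + 23 × 0.48 = 85.92 ppm.
Deficit to target: 100 − 85.92 = 14.08 mg/L.
Mass: 14.08 mg/L × 487,000 L = 6857 g cyanuric acid.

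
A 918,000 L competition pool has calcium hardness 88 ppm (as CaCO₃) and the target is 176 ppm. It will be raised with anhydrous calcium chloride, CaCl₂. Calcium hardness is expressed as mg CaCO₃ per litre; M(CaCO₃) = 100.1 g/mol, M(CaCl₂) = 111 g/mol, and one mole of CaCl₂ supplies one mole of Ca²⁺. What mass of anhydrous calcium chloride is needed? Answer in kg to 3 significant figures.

89.6 kg

Hardness to add: (176 − 88) = 88 mg/L as CaCO₃ × 918,000 L = 80,780 g as CaCO₃.
Moles of Ca²⁺ (1 mol Ca²⁺ ≡ 1 mol CaCO₃): 80,780 / 100.1 g/mol = 807 mol.
Mass of CaCl₂: 807 × 111 = 89,580 g.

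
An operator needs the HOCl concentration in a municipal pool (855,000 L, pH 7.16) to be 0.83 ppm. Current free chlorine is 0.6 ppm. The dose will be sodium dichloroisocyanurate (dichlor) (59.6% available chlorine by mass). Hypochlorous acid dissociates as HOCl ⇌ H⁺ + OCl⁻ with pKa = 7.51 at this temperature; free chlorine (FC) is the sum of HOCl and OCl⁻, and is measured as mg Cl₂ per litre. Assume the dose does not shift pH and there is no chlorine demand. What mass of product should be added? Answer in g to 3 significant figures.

862 g

[OCl⁻]/[HOCl] = 10^(pH − pKa) = 10^(7.16 − 7.51) = 0.4467; fraction as HOCl = 1/(1 + 0.4467) = 0.6912.
Free chlorine required for 0.83 ppm HOCl: 0.83 / 0.6912 = 1.201 ppm.
FC to add: 1.201 − 0.6 = 0.6007 mg/L as Cl₂.
Cl₂ equivalent: 0.6007 mg/L × 855,000 L = 513.6 g.
Product at 59.6% available Cl: 513.6 / 0.596 = 861.8 g.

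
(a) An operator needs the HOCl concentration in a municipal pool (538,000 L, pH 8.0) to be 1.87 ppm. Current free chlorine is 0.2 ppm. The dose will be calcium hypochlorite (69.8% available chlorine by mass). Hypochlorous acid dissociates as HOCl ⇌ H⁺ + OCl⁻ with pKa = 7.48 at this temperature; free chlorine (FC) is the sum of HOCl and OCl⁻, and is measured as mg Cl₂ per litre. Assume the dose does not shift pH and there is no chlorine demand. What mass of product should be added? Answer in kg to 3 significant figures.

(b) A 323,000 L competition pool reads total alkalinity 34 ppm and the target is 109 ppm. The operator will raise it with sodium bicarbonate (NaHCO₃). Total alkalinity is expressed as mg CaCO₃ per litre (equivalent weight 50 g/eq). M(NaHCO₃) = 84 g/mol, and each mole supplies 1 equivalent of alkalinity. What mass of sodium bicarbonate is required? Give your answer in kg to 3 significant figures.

(a) [OCl⁻]/[HOCl] = 10^(pH − pKa) = 10^(8.0 − 7.48) = 3.311; fraction as HOCl = 1/(1 + 3.311) = 0.2319.
(a) Free chlorine required for 1.87 ppm HOCl: 1.87 / 0.2319 = 8.062 ppm.
(a) FC to add: 8.062 − 0.2 = 7.862 mg/L as Cl₂.
(a) Cl₂ equivalent: 7.862 mg/L × 538,000 L = 4230 g.
(a) Product at 69.8% available Cl: 4230 / 0.698 = 6060 g.

(b) Alkalinity to add: (109 − 34) = 75 mg/L as CaCO₃ × 323,000 L = 24,220 g as CaCO₃.
(b) Equivalents: 24,220 g ÷ 50 g/eq = 484.5 eq.
(b) NaHCO₃ supplies 1 eq per mole → 484.5 mol.
(b) Mass: 484.5 mol × 84 g/mol = 40,700 g.

(a) 6.06 kg; (b) 40.7 kg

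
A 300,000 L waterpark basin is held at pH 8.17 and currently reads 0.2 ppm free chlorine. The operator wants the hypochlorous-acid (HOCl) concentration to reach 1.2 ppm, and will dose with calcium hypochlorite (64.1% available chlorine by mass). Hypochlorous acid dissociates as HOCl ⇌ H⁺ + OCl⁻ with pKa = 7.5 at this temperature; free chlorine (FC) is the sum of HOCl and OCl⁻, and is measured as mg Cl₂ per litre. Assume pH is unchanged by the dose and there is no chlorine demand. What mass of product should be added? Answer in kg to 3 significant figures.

3.09 kg

[OCl⁻]/[HOCl] = 10^(pH − pKa) = 10^(8.17 − 7.5) = 4.677; fraction as HOCl = 1/(1 + 4.677) = 0.1761.
Free chlorine required for 1.2 ppm HOCl: 1.2 / 0.1761 = 6.813 ppm.
FC to add: 6.813 − 0.2 = 6.613 mg/L as Cl₂.
Cl₂ equivalent: 6.613 mg/L × 300,000 L = 1984 g.
Product at 64.1% available Cl: 1984 / 0.641 = 3095 g.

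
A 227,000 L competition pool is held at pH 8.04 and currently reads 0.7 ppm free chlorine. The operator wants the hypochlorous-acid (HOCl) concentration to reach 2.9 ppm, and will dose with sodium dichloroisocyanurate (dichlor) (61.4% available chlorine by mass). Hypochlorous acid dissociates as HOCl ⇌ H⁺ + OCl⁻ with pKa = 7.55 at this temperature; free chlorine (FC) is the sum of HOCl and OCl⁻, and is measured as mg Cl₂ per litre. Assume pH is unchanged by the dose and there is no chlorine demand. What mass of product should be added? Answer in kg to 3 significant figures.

4.13 kg

[OCl⁻]/[HOCl] = 10^(pH − pKa) = 10^(8.04 − 7.55) = 3.09; fraction as HOCl = 1/(1 + 3.09) = 0.2445.
Free chlorine required for 2.9 ppm HOCl: 2.9 / 0.2445 = 11.86 ppm.
FC to add: 11.86 − 0.7 = 11.16 mg/L as Cl₂.
Cl₂ equivalent: 11.16 mg/L × 227,000 L = 2534 g.
Product at 61.4% available Cl: 2534 / 0.614 = 4127 g.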